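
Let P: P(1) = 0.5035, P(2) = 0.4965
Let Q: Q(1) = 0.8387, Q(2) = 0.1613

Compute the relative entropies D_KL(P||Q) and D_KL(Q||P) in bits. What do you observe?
D_KL(P||Q) = 0.4347 bits, D_KL(Q||P) = 0.3558 bits. The two directions give different values (D_KL(P||Q) exceeds D_KL(Q||P) by 0.0789 bits): KL divergence is asymmetric.

D_KL(P||Q) = Σ P(x) log₂(P(x)/Q(x))

Computing term by term:
  P(1)·log₂(P(1)/Q(1)) = 0.5035·log₂(0.5035/0.8387) = -0.37066
  P(2)·log₂(P(2)/Q(2)) = 0.4965·log₂(0.4965/0.1613) = 0.80535

D_KL(P||Q) = -0.37066 + 0.80535 = 0.43469 ≈ 0.4347 bits

D_KL(Q||P) = Σ Q(x) log₂(Q(x)/P(x))

Computing term by term:
  Q(1)·log₂(Q(1)/P(1)) = 0.8387·log₂(0.8387/0.5035) = 0.61742
  Q(2)·log₂(Q(2)/P(2)) = 0.1613·log₂(0.1613/0.4965) = -0.26164

D_KL(Q||P) = 0.61742 - 0.26164 = 0.35578 ≈ 0.3558 bits

These are NOT equal (difference: 0.0789 bits). KL divergence is asymmetric: D_KL(P||Q) ≠ D_KL(Q||P) in general.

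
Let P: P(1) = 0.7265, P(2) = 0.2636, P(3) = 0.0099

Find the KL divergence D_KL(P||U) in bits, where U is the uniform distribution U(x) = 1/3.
0.6771 bits

U(i) = 1/3 for all i

D_KL(P||U) = Σ P(x) log₂(P(x) / (1/3))
           = Σ P(x) log₂(P(x)) + log₂(3)
           = log₂(3) - H(P)

H(P) = -Σ P(x) log₂(P(x)):
  -P(1)·log₂(P(1)) = -(0.7265)·log₂(0.7265) = 0.33489
  -P(2)·log₂(P(2)) = -(0.2636)·log₂(0.2636) = 0.50706
  -P(3)·log₂(P(3)) = -(0.0099)·log₂(0.0099) = 0.06592
H(P) = 0.33489 + 0.50706 + 0.06592 = 0.90787 bits

log₂(3) = 1.58496 bits

D_KL(P||U) = 1.58496 - 0.90787 = 0.67709 ≈ 0.6771 bits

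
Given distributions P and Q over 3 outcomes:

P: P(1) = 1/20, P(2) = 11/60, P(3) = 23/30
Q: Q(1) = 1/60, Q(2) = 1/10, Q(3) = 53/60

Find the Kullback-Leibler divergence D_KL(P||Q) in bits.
0.0829 bits

D_KL(P||Q) = Σ P(x) log₂(P(x)/Q(x))

Computing term by term:
  P(1)·log₂(P(1)/Q(1)) = (1/20)·log₂((1/20)/(1/60)) = 0.07925
  P(2)·log₂(P(2)/Q(2)) = (11/60)·log₂((11/60)/(1/10)) = 0.16032
  P(3)·log₂(P(3)/Q(3)) = (23/30)·log₂((23/30)/(53/60)) = -0.15667

D_KL(P||Q) = 0.07925 + 0.16032 - 0.15667 = 0.08290 ≈ 0.0829 bits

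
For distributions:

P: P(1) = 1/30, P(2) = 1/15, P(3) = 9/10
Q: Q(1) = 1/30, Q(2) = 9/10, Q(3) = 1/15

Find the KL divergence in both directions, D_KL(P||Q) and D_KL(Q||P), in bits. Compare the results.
D_KL(P||Q) = 3.1291 bits, D_KL(Q||P) = 3.1291 bits. The two directions give exactly the same value for this pair.

D_KL(P||Q) = Σ P(x) log₂(P(x)/Q(x))

Computing term by term:
  P(1)·log₂(P(1)/Q(1)) = (1/30)·log₂((1/30)/(1/30)) = 0.00000
  P(2)·log₂(P(2)/Q(2)) = (1/15)·log₂((1/15)/(9/10)) = -0.25033
  P(3)·log₂(P(3)/Q(3)) = (9/10)·log₂((9/10)/(1/15)) = 3.37940

D_KL(P||Q) = 0.00000 - 0.25033 + 3.37940 = 3.12907 ≈ 3.1291 bits

D_KL(Q||P) = Σ Q(x) log₂(Q(x)/P(x))

Computing term by term:
  Q(1)·log₂(Q(1)/P(1)) = (1/30)·log₂((1/30)/(1/30)) = 0.00000
  Q(2)·log₂(Q(2)/P(2)) = (9/10)·log₂((9/10)/(1/15)) = 3.37940
  Q(3)·log₂(Q(3)/P(3)) = (1/15)·log₂((1/15)/(9/10)) = -0.25033

D_KL(Q||P) = 0.00000 + 3.37940 - 0.25033 = 3.12907 ≈ 3.1291 bits

These ARE equal here. Q is P with outcomes relabeled (Q(2) = P(3), Q(3) = P(2)) by a relabeling that is its own inverse, so the two sums contain exactly the same terms in a different order. This is a special case — KL divergence is not symmetric in general: D_KL(P||Q) ≠ D_KL(Q||P) for most P, Q.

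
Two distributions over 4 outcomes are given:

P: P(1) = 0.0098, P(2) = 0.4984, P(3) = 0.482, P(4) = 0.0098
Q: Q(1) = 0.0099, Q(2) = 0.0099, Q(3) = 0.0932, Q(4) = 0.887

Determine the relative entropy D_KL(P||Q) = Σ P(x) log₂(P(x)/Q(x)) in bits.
3.8966 bits

D_KL(P||Q) = Σ P(x) log₂(P(x)/Q(x))

Computing term by term:
  P(1)·log₂(P(1)/Q(1)) = 0.0098·log₂(0.0098/0.0099) = -0.00014
  P(2)·log₂(P(2)/Q(2)) = 0.4984·log₂(0.4984/0.0099) = 2.81782
  P(3)·log₂(P(3)/Q(3)) = 0.482·log₂(0.482/0.0932) = 1.14264
  P(4)·log₂(P(4)/Q(4)) = 0.0098·log₂(0.0098/0.887) = -0.06370

D_KL(P||Q) = -0.00014 + 2.81782 + 1.14264 - 0.06370 = 3.89662 ≈ 3.8966 bits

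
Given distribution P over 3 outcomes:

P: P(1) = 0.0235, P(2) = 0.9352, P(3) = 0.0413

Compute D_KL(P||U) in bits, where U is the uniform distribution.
1.1775 bits

U(i) = 1/3 for all i

D_KL(P||U) = Σ P(x) log₂(P(x) / (1/3))
           = Σ P(x) log₂(P(x)) + log₂(3)
           = log₂(3) - H(P)

H(P) = -Σ P(x) log₂(P(x)):
  -P(1)·log₂(P(1)) = -(0.0235)·log₂(0.0235) = 0.12716
  -P(2)·log₂(P(2)) = -(0.9352)·log₂(0.9352) = 0.09039
  -P(3)·log₂(P(3)) = -(0.0413)·log₂(0.0413) = 0.18989
H(P) = 0.12716 + 0.09039 + 0.18989 = 0.40744 bits

log₂(3) = 1.58496 bits

D_KL(P||U) = 1.58496 - 0.40744 = 1.17752 ≈ 1.1775 bits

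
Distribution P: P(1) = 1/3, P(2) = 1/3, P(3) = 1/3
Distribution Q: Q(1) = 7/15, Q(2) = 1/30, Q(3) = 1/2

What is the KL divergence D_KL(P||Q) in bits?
0.7505 bits

D_KL(P||Q) = Σ P(x) log₂(P(x)/Q(x))

Computing term by term:
  P(1)·log₂(P(1)/Q(1)) = (1/3)·log₂((1/3)/(7/15)) = -0.16181
  P(2)·log₂(P(2)/Q(2)) = (1/3)·log₂((1/3)/(1/30)) = 1.10731
  P(3)·log₂(P(3)/Q(3)) = (1/3)·log₂((1/3)/(1/2)) = -0.19499

D_KL(P||Q) = -0.16181 + 1.10731 - 0.19499 = 0.75051 ≈ 0.7505 bits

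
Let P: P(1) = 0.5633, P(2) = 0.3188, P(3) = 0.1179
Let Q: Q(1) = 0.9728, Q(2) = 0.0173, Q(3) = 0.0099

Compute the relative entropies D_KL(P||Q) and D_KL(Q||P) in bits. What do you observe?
D_KL(P||Q) = 1.3175 bits, D_KL(Q||P) = 0.6587 bits. The two directions give different values (D_KL(P||Q) exceeds D_KL(Q||P) by 0.6588 bits): KL divergence is asymmetric.

D_KL(P||Q) = Σ P(x) log₂(P(x)/Q(x))

Computing term by term:
  P(1)·log₂(P(1)/Q(1)) = 0.5633·log₂(0.5633/0.9728) = -0.44402
  P(2)·log₂(P(2)/Q(2)) = 0.3188·log₂(0.3188/0.0173) = 1.34017
  P(3)·log₂(P(3)/Q(3)) = 0.1179·log₂(0.1179/0.0099) = 0.42137

D_KL(P||Q) = -0.44402 + 1.34017 + 0.42137 = 1.31752 ≈ 1.3175 bits

D_KL(Q||P) = Σ Q(x) log₂(Q(x)/P(x))

Computing term by term:
  Q(1)·log₂(Q(1)/P(1)) = 0.9728·log₂(0.9728/0.5633) = 0.76680
  Q(2)·log₂(Q(2)/P(2)) = 0.0173·log₂(0.0173/0.3188) = -0.07273
  Q(3)·log₂(Q(3)/P(3)) = 0.0099·log₂(0.0099/0.1179) = -0.03538

D_KL(Q||P) = 0.76680 - 0.07273 - 0.03538 = 0.65869 ≈ 0.6587 bits

These are NOT equal (difference: 0.6588 bits). KL divergence is asymmetric: D_KL(P||Q) ≠ D_KL(Q||P) in general.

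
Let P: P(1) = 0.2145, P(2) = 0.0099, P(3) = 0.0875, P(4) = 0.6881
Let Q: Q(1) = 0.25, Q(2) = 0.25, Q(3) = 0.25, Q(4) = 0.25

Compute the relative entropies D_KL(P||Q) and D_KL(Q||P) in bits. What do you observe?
D_KL(P||Q) = 0.7791 bits, D_KL(Q||P) = 1.2333 bits. The two directions give different values (D_KL(Q||P) exceeds D_KL(P||Q) by 0.4542 bits): KL divergence is asymmetric.

D_KL(P||Q) = Σ P(x) log₂(P(x)/Q(x))

Computing term by term:
  P(1)·log₂(P(1)/Q(1)) = 0.2145·log₂(0.2145/0.25) = -0.04739
  P(2)·log₂(P(2)/Q(2)) = 0.0099·log₂(0.0099/0.25) = -0.04612
  P(3)·log₂(P(3)/Q(3)) = 0.0875·log₂(0.0875/0.25) = -0.13253
  P(4)·log₂(P(4)/Q(4)) = 0.6881·log₂(0.6881/0.25) = 1.00510

D_KL(P||Q) = -0.04739 - 0.04612 - 0.13253 + 1.00510 = 0.77906 ≈ 0.7791 bits

D_KL(Q||P) = Σ Q(x) log₂(Q(x)/P(x))

Computing term by term:
  Q(1)·log₂(Q(1)/P(1)) = 0.25·log₂(0.25/0.2145) = 0.05524
  Q(2)·log₂(Q(2)/P(2)) = 0.25·log₂(0.25/0.0099) = 1.16459
  Q(3)·log₂(Q(3)/P(3)) = 0.25·log₂(0.25/0.0875) = 0.37864
  Q(4)·log₂(Q(4)/P(4)) = 0.25·log₂(0.25/0.6881) = -0.36517

D_KL(Q||P) = 0.05524 + 1.16459 + 0.37864 - 0.36517 = 1.23330 ≈ 1.2333 bits

These are NOT equal (difference: 0.4542 bits). KL divergence is asymmetric: D_KL(P||Q) ≠ D_KL(Q||P) in general.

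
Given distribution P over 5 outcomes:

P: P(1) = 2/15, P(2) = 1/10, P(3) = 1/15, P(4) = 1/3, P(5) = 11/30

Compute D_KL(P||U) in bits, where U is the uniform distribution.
0.2826 bits

U(i) = 1/5 for all i

D_KL(P||U) = Σ P(x) log₂(P(x) / (1/5))
           = Σ P(x) log₂(P(x)) + log₂(5)
           = log₂(5) - H(P)

H(P) = -Σ P(x) log₂(P(x)):
  -P(1)·log₂(P(1)) = -(2/15)·log₂(2/15) = 0.38759
  -P(2)·log₂(P(2)) = -(1/10)·log₂(1/10) = 0.33219
  -P(3)·log₂(P(3)) = -(1/15)·log₂(1/15) = 0.26046
  -P(4)·log₂(P(4)) = -(1/3)·log₂(1/3) = 0.52832
  -P(5)·log₂(P(5)) = -(11/30)·log₂(11/30) = 0.53073
H(P) = 0.38759 + 0.33219 + 0.26046 + 0.52832 + 0.53073 = 2.03929 bits

log₂(5) = 2.32193 bits

D_KL(P||U) = 2.32193 - 2.03929 = 0.28264 ≈ 0.2826 bits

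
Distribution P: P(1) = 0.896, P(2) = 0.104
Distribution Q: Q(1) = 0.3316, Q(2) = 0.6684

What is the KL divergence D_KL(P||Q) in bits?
1.0058 bits

D_KL(P||Q) = Σ P(x) log₂(P(x)/Q(x))

Computing term by term:
  P(1)·log₂(P(1)/Q(1)) = 0.896·log₂(0.896/0.3316) = 1.28491
  P(2)·log₂(P(2)/Q(2)) = 0.104·log₂(0.104/0.6684) = -0.27915

D_KL(P||Q) = 1.28491 - 0.27915 = 1.00576 ≈ 1.0058 bits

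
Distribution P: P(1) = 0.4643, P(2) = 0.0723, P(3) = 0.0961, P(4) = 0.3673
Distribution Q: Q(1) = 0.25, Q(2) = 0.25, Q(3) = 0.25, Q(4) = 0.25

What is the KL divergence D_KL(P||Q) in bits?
0.3566 bits

D_KL(P||Q) = Σ P(x) log₂(P(x)/Q(x))

Computing term by term:
  P(1)·log₂(P(1)/Q(1)) = 0.4643·log₂(0.4643/0.25) = 0.41468
  P(2)·log₂(P(2)/Q(2)) = 0.0723·log₂(0.0723/0.25) = -0.12941
  P(3)·log₂(P(3)/Q(3)) = 0.0961·log₂(0.0961/0.25) = -0.13255
  P(4)·log₂(P(4)/Q(4)) = 0.3673·log₂(0.3673/0.25) = 0.20386

D_KL(P||Q) = 0.41468 - 0.12941 - 0.13255 + 0.20386 = 0.35658 ≈ 0.3566 bits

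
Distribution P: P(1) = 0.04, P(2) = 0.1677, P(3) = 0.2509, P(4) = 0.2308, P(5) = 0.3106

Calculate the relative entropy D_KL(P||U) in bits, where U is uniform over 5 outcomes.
0.1915 bits

U(i) = 1/5 for all i

D_KL(P||U) = Σ P(x) log₂(P(x) / (1/5))
           = Σ P(x) log₂(P(x)) + log₂(5)
           = log₂(5) - H(P)

H(P) = -Σ P(x) log₂(P(x)):
  -P(1)·log₂(P(1)) = -(0.04)·log₂(0.04) = 0.18575
  -P(2)·log₂(P(2)) = -(0.1677)·log₂(0.1677) = 0.43200
  -P(3)·log₂(P(3)) = -(0.2509)·log₂(0.2509) = 0.50050
  -P(4)·log₂(P(4)) = -(0.2308)·log₂(0.2308) = 0.48821
  -P(5)·log₂(P(5)) = -(0.3106)·log₂(0.3106) = 0.52394
H(P) = 0.18575 + 0.43200 + 0.50050 + 0.48821 + 0.52394 = 2.13040 bits

log₂(5) = 2.32193 bits

D_KL(P||U) = 2.32193 - 2.13040 = 0.19153 ≈ 0.1915 bits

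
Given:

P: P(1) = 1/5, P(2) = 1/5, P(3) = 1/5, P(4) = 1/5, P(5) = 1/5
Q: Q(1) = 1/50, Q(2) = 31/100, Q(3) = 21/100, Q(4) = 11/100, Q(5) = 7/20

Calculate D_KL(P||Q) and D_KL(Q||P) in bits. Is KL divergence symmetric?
D_KL(P||Q) = 0.5349 bits, D_KL(Q||P) = 0.3320 bits. No, KL divergence is not symmetric.

D_KL(P||Q) = Σ P(x) log₂(P(x)/Q(x))

Computing term by term:
  P(1)·log₂(P(1)/Q(1)) = (1/5)·log₂((1/5)/(1/50)) = 0.66439
  P(2)·log₂(P(2)/Q(2)) = (1/5)·log₂((1/5)/(31/100)) = -0.12645
  P(3)·log₂(P(3)/Q(3)) = (1/5)·log₂((1/5)/(21/100)) = -0.01408
  P(4)·log₂(P(4)/Q(4)) = (1/5)·log₂((1/5)/(11/100)) = 0.17250
  P(5)·log₂(P(5)/Q(5)) = (1/5)·log₂((1/5)/(7/20)) = -0.16147

D_KL(P||Q) = 0.66439 - 0.12645 - 0.01408 + 0.17250 - 0.16147 = 0.53489 ≈ 0.5349 bits

D_KL(Q||P) = Σ Q(x) log₂(Q(x)/P(x))

Computing term by term:
  Q(1)·log₂(Q(1)/P(1)) = (1/50)·log₂((1/50)/(1/5)) = -0.06644
  Q(2)·log₂(Q(2)/P(2)) = (31/100)·log₂((31/100)/(1/5)) = 0.19600
  Q(3)·log₂(Q(3)/P(3)) = (21/100)·log₂((21/100)/(1/5)) = 0.01478
  Q(4)·log₂(Q(4)/P(4)) = (11/100)·log₂((11/100)/(1/5)) = -0.09487
  Q(5)·log₂(Q(5)/P(5)) = (7/20)·log₂((7/20)/(1/5)) = 0.28257

D_KL(Q||P) = -0.06644 + 0.19600 + 0.01478 - 0.09487 + 0.28257 = 0.33204 ≈ 0.3320 bits

These are NOT equal (difference: 0.2029 bits). KL divergence is asymmetric: D_KL(P||Q) ≠ D_KL(Q||P) in general.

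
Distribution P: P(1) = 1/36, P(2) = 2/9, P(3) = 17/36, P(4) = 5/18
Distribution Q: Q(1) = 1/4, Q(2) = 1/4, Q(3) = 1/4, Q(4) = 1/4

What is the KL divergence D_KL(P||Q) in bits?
0.3497 bits

D_KL(P||Q) = Σ P(x) log₂(P(x)/Q(x))

Computing term by term:
  P(1)·log₂(P(1)/Q(1)) = (1/36)·log₂((1/36)/(1/4)) = -0.08805
  P(2)·log₂(P(2)/Q(2)) = (2/9)·log₂((2/9)/(1/4)) = -0.03776
  P(3)·log₂(P(3)/Q(3)) = (17/36)·log₂((17/36)/(1/4)) = 0.43328
  P(4)·log₂(P(4)/Q(4)) = (5/18)·log₂((5/18)/(1/4)) = 0.04222

D_KL(P||Q) = -0.08805 - 0.03776 + 0.43328 + 0.04222 = 0.34969 ≈ 0.3497 bits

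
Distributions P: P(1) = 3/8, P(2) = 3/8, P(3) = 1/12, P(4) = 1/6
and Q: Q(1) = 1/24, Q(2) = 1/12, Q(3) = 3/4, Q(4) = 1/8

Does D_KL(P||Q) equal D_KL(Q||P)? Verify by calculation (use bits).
D_KL(P||Q) = 1.8075 bits, D_KL(Q||P) = 2.0127 bits. No — D_KL(P||Q) ≠ D_KL(Q||P) for this pair.

D_KL(P||Q) = Σ P(x) log₂(P(x)/Q(x))

Computing term by term:
  P(1)·log₂(P(1)/Q(1)) = (3/8)·log₂((3/8)/(1/24)) = 1.18872
  P(2)·log₂(P(2)/Q(2)) = (3/8)·log₂((3/8)/(1/12)) = 0.81372
  P(3)·log₂(P(3)/Q(3)) = (1/12)·log₂((1/12)/(3/4)) = -0.26416
  P(4)·log₂(P(4)/Q(4)) = (1/6)·log₂((1/6)/(1/8)) = 0.06917

D_KL(P||Q) = 1.18872 + 0.81372 - 0.26416 + 0.06917 = 1.80745 ≈ 1.8075 bits

D_KL(Q||P) = Σ Q(x) log₂(Q(x)/P(x))

Computing term by term:
  Q(1)·log₂(Q(1)/P(1)) = (1/24)·log₂((1/24)/(3/8)) = -0.13208
  Q(2)·log₂(Q(2)/P(2)) = (1/12)·log₂((1/12)/(3/8)) = -0.18083
  Q(3)·log₂(Q(3)/P(3)) = (3/4)·log₂((3/4)/(1/12)) = 2.37744
  Q(4)·log₂(Q(4)/P(4)) = (1/8)·log₂((1/8)/(1/6)) = -0.05188

D_KL(Q||P) = -0.13208 - 0.18083 + 2.37744 - 0.05188 = 2.01265 ≈ 2.0127 bits

These are NOT equal (difference: 0.2052 bits). KL divergence is asymmetric: D_KL(P||Q) ≠ D_KL(Q||P) in general.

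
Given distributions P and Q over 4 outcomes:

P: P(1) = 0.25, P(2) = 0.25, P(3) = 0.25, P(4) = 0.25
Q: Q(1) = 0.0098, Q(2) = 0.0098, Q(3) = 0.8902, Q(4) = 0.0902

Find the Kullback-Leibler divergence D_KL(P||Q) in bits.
2.2461 bits

D_KL(P||Q) = Σ P(x) log₂(P(x)/Q(x))

Computing term by term:
  P(1)·log₂(P(1)/Q(1)) = 0.25·log₂(0.25/0.0098) = 1.16825
  P(2)·log₂(P(2)/Q(2)) = 0.25·log₂(0.25/0.0098) = 1.16825
  P(3)·log₂(P(3)/Q(3)) = 0.25·log₂(0.25/0.8902) = -0.45805
  P(4)·log₂(P(4)/Q(4)) = 0.25·log₂(0.25/0.0902) = 0.36768

D_KL(P||Q) = 1.16825 + 1.16825 - 0.45805 + 0.36768 = 2.24613 ≈ 2.2461 bits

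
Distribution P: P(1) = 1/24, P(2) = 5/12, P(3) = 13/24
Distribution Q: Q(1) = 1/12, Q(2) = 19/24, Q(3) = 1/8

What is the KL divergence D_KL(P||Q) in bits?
0.7184 bits

D_KL(P||Q) = Σ P(x) log₂(P(x)/Q(x))

Computing term by term:
  P(1)·log₂(P(1)/Q(1)) = (1/24)·log₂((1/24)/(1/12)) = -0.04167
  P(2)·log₂(P(2)/Q(2)) = (5/12)·log₂((5/12)/(19/24)) = -0.38583
  P(3)·log₂(P(3)/Q(3)) = (13/24)·log₂((13/24)/(1/8)) = 1.14588

D_KL(P||Q) = -0.04167 - 0.38583 + 1.14588 = 0.71838 ≈ 0.7184 bits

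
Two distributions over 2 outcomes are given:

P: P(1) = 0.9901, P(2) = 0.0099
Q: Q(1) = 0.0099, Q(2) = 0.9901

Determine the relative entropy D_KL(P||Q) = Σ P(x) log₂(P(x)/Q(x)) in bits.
6.5125 bits

D_KL(P||Q) = Σ P(x) log₂(P(x)/Q(x))

Computing term by term:
  P(1)·log₂(P(1)/Q(1)) = 0.9901·log₂(0.9901/0.0099) = 6.57823
  P(2)·log₂(P(2)/Q(2)) = 0.0099·log₂(0.0099/0.9901) = -0.06578

D_KL(P||Q) = 6.57823 - 0.06578 = 6.51245 ≈ 6.5125 bits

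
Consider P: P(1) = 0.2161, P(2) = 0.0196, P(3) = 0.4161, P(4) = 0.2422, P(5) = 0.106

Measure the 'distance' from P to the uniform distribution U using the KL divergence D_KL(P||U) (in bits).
0.3681 bits

U(i) = 1/5 for all i

D_KL(P||U) = Σ P(x) log₂(P(x) / (1/5))
           = Σ P(x) log₂(P(x)) + log₂(5)
           = log₂(5) - H(P)

H(P) = -Σ P(x) log₂(P(x)):
  -P(1)·log₂(P(1)) = -(0.2161)·log₂(0.2161) = 0.47763
  -P(2)·log₂(P(2)) = -(0.0196)·log₂(0.0196) = 0.11119
  -P(3)·log₂(P(3)) = -(0.4161)·log₂(0.4161) = 0.52637
  -P(4)·log₂(P(4)) = -(0.2422)·log₂(0.2422) = 0.49548
  -P(5)·log₂(P(5)) = -(0.106)·log₂(0.106) = 0.34321
H(P) = 0.47763 + 0.11119 + 0.52637 + 0.49548 + 0.34321 = 1.95388 bits

log₂(5) = 2.32193 bits

D_KL(P||U) = 2.32193 - 1.95388 = 0.36805 ≈ 0.3681 bits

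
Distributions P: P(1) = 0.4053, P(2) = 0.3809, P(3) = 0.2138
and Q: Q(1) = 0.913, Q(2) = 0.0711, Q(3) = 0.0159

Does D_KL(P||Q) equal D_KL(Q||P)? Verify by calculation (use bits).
D_KL(P||Q) = 1.2491 bits, D_KL(Q||P) = 0.8379 bits. No — D_KL(P||Q) ≠ D_KL(Q||P) for this pair.

D_KL(P||Q) = Σ P(x) log₂(P(x)/Q(x))

Computing term by term:
  P(1)·log₂(P(1)/Q(1)) = 0.4053·log₂(0.4053/0.913) = -0.47486
  P(2)·log₂(P(2)/Q(2)) = 0.3809·log₂(0.3809/0.0711) = 0.92235
  P(3)·log₂(P(3)/Q(3)) = 0.2138·log₂(0.2138/0.0159) = 0.80157

D_KL(P||Q) = -0.47486 + 0.92235 + 0.80157 = 1.24906 ≈ 1.2491 bits

D_KL(Q||P) = Σ Q(x) log₂(Q(x)/P(x))

Computing term by term:
  Q(1)·log₂(Q(1)/P(1)) = 0.913·log₂(0.913/0.4053) = 1.06969
  Q(2)·log₂(Q(2)/P(2)) = 0.0711·log₂(0.0711/0.3809) = -0.17217
  Q(3)·log₂(Q(3)/P(3)) = 0.0159·log₂(0.0159/0.2138) = -0.05961

D_KL(Q||P) = 1.06969 - 0.17217 - 0.05961 = 0.83791 ≈ 0.8379 bits

These are NOT equal (difference: 0.4112 bits). KL divergence is asymmetric: D_KL(P||Q) ≠ D_KL(Q||P) in general.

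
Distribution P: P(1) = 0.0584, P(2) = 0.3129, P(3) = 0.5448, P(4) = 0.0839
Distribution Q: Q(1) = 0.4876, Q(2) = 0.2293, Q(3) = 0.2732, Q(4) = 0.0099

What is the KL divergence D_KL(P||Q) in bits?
0.7627 bits

D_KL(P||Q) = Σ P(x) log₂(P(x)/Q(x))

Computing term by term:
  P(1)·log₂(P(1)/Q(1)) = 0.0584·log₂(0.0584/0.4876) = -0.17880
  P(2)·log₂(P(2)/Q(2)) = 0.3129·log₂(0.3129/0.2293) = 0.14032
  P(3)·log₂(P(3)/Q(3)) = 0.5448·log₂(0.5448/0.2732) = 0.54250
  P(4)·log₂(P(4)/Q(4)) = 0.0839·log₂(0.0839/0.0099) = 0.25868

D_KL(P||Q) = -0.17880 + 0.14032 + 0.54250 + 0.25868 = 0.76270 ≈ 0.7627 bits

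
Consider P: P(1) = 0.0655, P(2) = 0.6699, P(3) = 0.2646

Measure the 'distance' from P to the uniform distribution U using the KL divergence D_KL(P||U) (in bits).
0.4327 bits

U(i) = 1/3 for all i

D_KL(P||U) = Σ P(x) log₂(P(x) / (1/3))
           = Σ P(x) log₂(P(x)) + log₂(3)
           = log₂(3) - H(P)

H(P) = -Σ P(x) log₂(P(x)):
  -P(1)·log₂(P(1)) = -(0.0655)·log₂(0.0655) = 0.25757
  -P(2)·log₂(P(2)) = -(0.6699)·log₂(0.6699) = 0.38719
  -P(3)·log₂(P(3)) = -(0.2646)·log₂(0.2646) = 0.50753
H(P) = 0.25757 + 0.38719 + 0.50753 = 1.15229 bits

log₂(3) = 1.58496 bits

D_KL(P||U) = 1.58496 - 1.15229 = 0.43267 ≈ 0.4327 bits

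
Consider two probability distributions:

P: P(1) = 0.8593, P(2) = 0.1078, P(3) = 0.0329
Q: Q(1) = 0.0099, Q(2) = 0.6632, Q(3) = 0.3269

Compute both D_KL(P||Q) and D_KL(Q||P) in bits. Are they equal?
D_KL(P||Q) = 5.1420 bits, D_KL(Q||P) = 2.7575 bits. No, they are not equal.

D_KL(P||Q) = Σ P(x) log₂(P(x)/Q(x))

Computing term by term:
  P(1)·log₂(P(1)/Q(1)) = 0.8593·log₂(0.8593/0.0099) = 5.53354
  P(2)·log₂(P(2)/Q(2)) = 0.1078·log₂(0.1078/0.6632) = -0.28255
  P(3)·log₂(P(3)/Q(3)) = 0.0329·log₂(0.0329/0.3269) = -0.10899

D_KL(P||Q) = 5.53354 - 0.28255 - 0.10899 = 5.14200 ≈ 5.1420 bits

D_KL(Q||P) = Σ Q(x) log₂(Q(x)/P(x))

Computing term by term:
  Q(1)·log₂(Q(1)/P(1)) = 0.0099·log₂(0.0099/0.8593) = -0.06375
  Q(2)·log₂(Q(2)/P(2)) = 0.6632·log₂(0.6632/0.1078) = 1.73830
  Q(3)·log₂(Q(3)/P(3)) = 0.3269·log₂(0.3269/0.0329) = 1.08292

D_KL(Q||P) = -0.06375 + 1.73830 + 1.08292 = 2.75747 ≈ 2.7575 bits

These are NOT equal (difference: 2.3845 bits). KL divergence is asymmetric: D_KL(P||Q) ≠ D_KL(Q||P) in general.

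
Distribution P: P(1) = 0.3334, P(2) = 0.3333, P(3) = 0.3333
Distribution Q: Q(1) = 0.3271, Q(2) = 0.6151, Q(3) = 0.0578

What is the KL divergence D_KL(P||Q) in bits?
0.5570 bits

D_KL(P||Q) = Σ P(x) log₂(P(x)/Q(x))

Computing term by term:
  P(1)·log₂(P(1)/Q(1)) = 0.3334·log₂(0.3334/0.3271) = 0.00918
  P(2)·log₂(P(2)/Q(2)) = 0.3333·log₂(0.3333/0.6151) = -0.29464
  P(3)·log₂(P(3)/Q(3)) = 0.3333·log₂(0.3333/0.0578) = 0.84248

D_KL(P||Q) = 0.00918 - 0.29464 + 0.84248 = 0.55702 ≈ 0.5570 bits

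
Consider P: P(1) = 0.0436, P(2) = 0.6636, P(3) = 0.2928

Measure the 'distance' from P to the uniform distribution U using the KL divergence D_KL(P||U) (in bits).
0.4765 bits

U(i) = 1/3 for all i

D_KL(P||U) = Σ P(x) log₂(P(x) / (1/3))
           = Σ P(x) log₂(P(x)) + log₂(3)
           = log₂(3) - H(P)

H(P) = -Σ P(x) log₂(P(x)):
  -P(1)·log₂(P(1)) = -(0.0436)·log₂(0.0436) = 0.19705
  -P(2)·log₂(P(2)) = -(0.6636)·log₂(0.6636) = 0.39260
  -P(3)·log₂(P(3)) = -(0.2928)·log₂(0.2928) = 0.51885
H(P) = 0.19705 + 0.39260 + 0.51885 = 1.10850 bits

log₂(3) = 1.58496 bits

D_KL(P||U) = 1.58496 - 1.10850 = 0.47646 ≈ 0.4765 bits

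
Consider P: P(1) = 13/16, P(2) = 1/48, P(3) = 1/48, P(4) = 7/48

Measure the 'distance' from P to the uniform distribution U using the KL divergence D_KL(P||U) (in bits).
1.1188 bits

U(i) = 1/4 for all i

D_KL(P||U) = Σ P(x) log₂(P(x) / (1/4))
           = Σ P(x) log₂(P(x)) + log₂(4)
           = log₂(4) - H(P)

H(P) = -Σ P(x) log₂(P(x)):
  -P(1)·log₂(P(1)) = -(13/16)·log₂(13/16) = 0.24339
  -P(2)·log₂(P(2)) = -(1/48)·log₂(1/48) = 0.11635
  -P(3)·log₂(P(3)) = -(1/48)·log₂(1/48) = 0.11635
  -P(4)·log₂(P(4)) = -(7/48)·log₂(7/48) = 0.40507
H(P) = 0.24339 + 0.11635 + 0.11635 + 0.40507 = 0.88116 bits

log₂(4) = 2.00000 bits

D_KL(P||U) = 2.00000 - 0.88116 = 1.11884 ≈ 1.1188 bits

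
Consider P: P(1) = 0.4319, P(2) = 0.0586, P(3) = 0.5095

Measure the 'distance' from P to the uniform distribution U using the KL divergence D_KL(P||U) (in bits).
0.3263 bits

U(i) = 1/3 for all i

D_KL(P||U) = Σ P(x) log₂(P(x) / (1/3))
           = Σ P(x) log₂(P(x)) + log₂(3)
           = log₂(3) - H(P)

H(P) = -Σ P(x) log₂(P(x)):
  -P(1)·log₂(P(1)) = -(0.4319)·log₂(0.4319) = 0.52313
  -P(2)·log₂(P(2)) = -(0.0586)·log₂(0.0586) = 0.23985
  -P(3)·log₂(P(3)) = -(0.5095)·log₂(0.5095) = 0.49567
H(P) = 0.52313 + 0.23985 + 0.49567 = 1.25865 bits

log₂(3) = 1.58496 bits

D_KL(P||U) = 1.58496 - 1.25865 = 0.32631 ≈ 0.3263 bits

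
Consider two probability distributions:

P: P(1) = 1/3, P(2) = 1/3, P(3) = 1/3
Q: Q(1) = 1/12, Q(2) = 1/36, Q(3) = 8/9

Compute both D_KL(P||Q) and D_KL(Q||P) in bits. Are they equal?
D_KL(P||Q) = 1.3900 bits, D_KL(Q||P) = 0.9916 bits. No, they are not equal.

D_KL(P||Q) = Σ P(x) log₂(P(x)/Q(x))

Computing term by term:
  P(1)·log₂(P(1)/Q(1)) = (1/3)·log₂((1/3)/(1/12)) = 0.66667
  P(2)·log₂(P(2)/Q(2)) = (1/3)·log₂((1/3)/(1/36)) = 1.19499
  P(3)·log₂(P(3)/Q(3)) = (1/3)·log₂((1/3)/(8/9)) = -0.47168

D_KL(P||Q) = 0.66667 + 1.19499 - 0.47168 = 1.38998 ≈ 1.3900 bits

D_KL(Q||P) = Σ Q(x) log₂(Q(x)/P(x))

Computing term by term:
  Q(1)·log₂(Q(1)/P(1)) = (1/12)·log₂((1/12)/(1/3)) = -0.16667
  Q(2)·log₂(Q(2)/P(2)) = (1/36)·log₂((1/36)/(1/3)) = -0.09958
  Q(3)·log₂(Q(3)/P(3)) = (8/9)·log₂((8/9)/(1/3)) = 1.25781

D_KL(Q||P) = -0.16667 - 0.09958 + 1.25781 = 0.99156 ≈ 0.9916 bits

These are NOT equal (difference: 0.3984 bits). KL divergence is asymmetric: D_KL(P||Q) ≠ D_KL(Q||P) in general.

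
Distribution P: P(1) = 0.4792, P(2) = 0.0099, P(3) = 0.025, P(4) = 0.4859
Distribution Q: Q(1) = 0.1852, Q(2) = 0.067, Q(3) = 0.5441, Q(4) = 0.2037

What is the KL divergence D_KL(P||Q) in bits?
1.1283 bits

D_KL(P||Q) = Σ P(x) log₂(P(x)/Q(x))

Computing term by term:
  P(1)·log₂(P(1)/Q(1)) = 0.4792·log₂(0.4792/0.1852) = 0.65724
  P(2)·log₂(P(2)/Q(2)) = 0.0099·log₂(0.0099/0.067) = -0.02731
  P(3)·log₂(P(3)/Q(3)) = 0.025·log₂(0.025/0.5441) = -0.11110
  P(4)·log₂(P(4)/Q(4)) = 0.4859·log₂(0.4859/0.2037) = 0.60942

D_KL(P||Q) = 0.65724 - 0.02731 - 0.11110 + 0.60942 = 1.12825 ≈ 1.1283 bits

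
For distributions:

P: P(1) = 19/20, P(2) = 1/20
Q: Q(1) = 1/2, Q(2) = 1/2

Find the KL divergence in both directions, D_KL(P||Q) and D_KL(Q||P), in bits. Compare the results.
D_KL(P||Q) = 0.7136 bits, D_KL(Q||P) = 1.1980 bits. D_KL(Q||P) is larger than D_KL(P||Q) by 0.4844 bits; the two directions differ.

D_KL(P||Q) = Σ P(x) log₂(P(x)/Q(x))

Computing term by term:
  P(1)·log₂(P(1)/Q(1)) = (19/20)·log₂((19/20)/(1/2)) = 0.87970
  P(2)·log₂(P(2)/Q(2)) = (1/20)·log₂((1/20)/(1/2)) = -0.16610

D_KL(P||Q) = 0.87970 - 0.16610 = 0.71360 ≈ 0.7136 bits

D_KL(Q||P) = Σ Q(x) log₂(Q(x)/P(x))

Computing term by term:
  Q(1)·log₂(Q(1)/P(1)) = (1/2)·log₂((1/2)/(19/20)) = -0.46300
  Q(2)·log₂(Q(2)/P(2)) = (1/2)·log₂((1/2)/(1/20)) = 1.66096

D_KL(Q||P) = -0.46300 + 1.66096 = 1.19796 ≈ 1.1980 bits

These are NOT equal (difference: 0.4844 bits). KL divergence is asymmetric: D_KL(P||Q) ≠ D_KL(Q||P) in general.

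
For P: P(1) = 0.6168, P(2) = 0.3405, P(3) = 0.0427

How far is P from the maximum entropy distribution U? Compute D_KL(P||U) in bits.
0.4315 bits

U(i) = 1/3 for all i

D_KL(P||U) = Σ P(x) log₂(P(x) / (1/3))
           = Σ P(x) log₂(P(x)) + log₂(3)
           = log₂(3) - H(P)

H(P) = -Σ P(x) log₂(P(x)):
  -P(1)·log₂(P(1)) = -(0.6168)·log₂(0.6168) = 0.42999
  -P(2)·log₂(P(2)) = -(0.3405)·log₂(0.3405) = 0.52923
  -P(3)·log₂(P(3)) = -(0.0427)·log₂(0.0427) = 0.19427
H(P) = 0.42999 + 0.52923 + 0.19427 = 1.15349 bits

log₂(3) = 1.58496 bits

D_KL(P||U) = 1.58496 - 1.15349 = 0.43147 ≈ 0.4315 bits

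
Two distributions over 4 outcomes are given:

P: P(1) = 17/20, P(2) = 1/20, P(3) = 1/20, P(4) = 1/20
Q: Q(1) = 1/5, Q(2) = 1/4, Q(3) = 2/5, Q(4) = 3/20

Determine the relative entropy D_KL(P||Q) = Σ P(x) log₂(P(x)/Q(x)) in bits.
1.4290 bits

D_KL(P||Q) = Σ P(x) log₂(P(x)/Q(x))

Computing term by term:
  P(1)·log₂(P(1)/Q(1)) = (17/20)·log₂((17/20)/(1/5)) = 1.77434
  P(2)·log₂(P(2)/Q(2)) = (1/20)·log₂((1/20)/(1/4)) = -0.11610
  P(3)·log₂(P(3)/Q(3)) = (1/20)·log₂((1/20)/(2/5)) = -0.15000
  P(4)·log₂(P(4)/Q(4)) = (1/20)·log₂((1/20)/(3/20)) = -0.07925

D_KL(P||Q) = 1.77434 - 0.11610 - 0.15000 - 0.07925 = 1.42899 ≈ 1.4290 bits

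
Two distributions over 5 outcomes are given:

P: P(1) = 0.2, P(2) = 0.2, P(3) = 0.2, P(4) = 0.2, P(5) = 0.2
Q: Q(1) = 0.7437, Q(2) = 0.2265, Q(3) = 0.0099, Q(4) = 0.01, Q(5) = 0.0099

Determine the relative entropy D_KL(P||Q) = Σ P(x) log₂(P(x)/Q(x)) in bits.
2.1841 bits

D_KL(P||Q) = Σ P(x) log₂(P(x)/Q(x))

Computing term by term:
  P(1)·log₂(P(1)/Q(1)) = 0.2·log₂(0.2/0.7437) = -0.37894
  P(2)·log₂(P(2)/Q(2)) = 0.2·log₂(0.2/0.2265) = -0.03590
  P(3)·log₂(P(3)/Q(3)) = 0.2·log₂(0.2/0.0099) = 0.86729
  P(4)·log₂(P(4)/Q(4)) = 0.2·log₂(0.2/0.01) = 0.86439
  P(5)·log₂(P(5)/Q(5)) = 0.2·log₂(0.2/0.0099) = 0.86729

D_KL(P||Q) = -0.37894 - 0.03590 + 0.86729 + 0.86439 + 0.86729 = 2.18413 ≈ 2.1841 bits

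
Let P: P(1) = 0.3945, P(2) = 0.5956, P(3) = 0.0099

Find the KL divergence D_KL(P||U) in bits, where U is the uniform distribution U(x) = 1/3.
0.5444 bits

U(i) = 1/3 for all i

D_KL(P||U) = Σ P(x) log₂(P(x) / (1/3))
           = Σ P(x) log₂(P(x)) + log₂(3)
           = log₂(3) - H(P)

H(P) = -Σ P(x) log₂(P(x)):
  -P(1)·log₂(P(1)) = -(0.3945)·log₂(0.3945) = 0.52938
  -P(2)·log₂(P(2)) = -(0.5956)·log₂(0.5956) = 0.44526
  -P(3)·log₂(P(3)) = -(0.0099)·log₂(0.0099) = 0.06592
H(P) = 0.52938 + 0.44526 + 0.06592 = 1.04056 bits

log₂(3) = 1.58496 bits

D_KL(P||U) = 1.58496 - 1.04056 = 0.54440 ≈ 0.5444 bits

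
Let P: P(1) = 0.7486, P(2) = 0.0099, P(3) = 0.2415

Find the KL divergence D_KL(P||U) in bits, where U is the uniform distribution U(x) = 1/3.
0.7113 bits

U(i) = 1/3 for all i

D_KL(P||U) = Σ P(x) log₂(P(x) / (1/3))
           = Σ P(x) log₂(P(x)) + log₂(3)
           = log₂(3) - H(P)

H(P) = -Σ P(x) log₂(P(x)):
  -P(1)·log₂(P(1)) = -(0.7486)·log₂(0.7486) = 0.31271
  -P(2)·log₂(P(2)) = -(0.0099)·log₂(0.0099) = 0.06592
  -P(3)·log₂(P(3)) = -(0.2415)·log₂(0.2415) = 0.49505
H(P) = 0.31271 + 0.06592 + 0.49505 = 0.87368 bits

log₂(3) = 1.58496 bits

D_KL(P||U) = 1.58496 - 0.87368 = 0.71128 ≈ 0.7113 bits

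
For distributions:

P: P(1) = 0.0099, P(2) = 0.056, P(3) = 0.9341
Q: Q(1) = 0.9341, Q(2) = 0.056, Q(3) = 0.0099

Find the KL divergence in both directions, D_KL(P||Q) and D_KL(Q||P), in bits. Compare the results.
D_KL(P||Q) = 6.0628 bits, D_KL(Q||P) = 6.0628 bits. The two directions give exactly the same value for this pair.

D_KL(P||Q) = Σ P(x) log₂(P(x)/Q(x))

Computing term by term:
  P(1)·log₂(P(1)/Q(1)) = 0.0099·log₂(0.0099/0.9341) = -0.06494
  P(2)·log₂(P(2)/Q(2)) = 0.056·log₂(0.056/0.056) = 0.00000
  P(3)·log₂(P(3)/Q(3)) = 0.9341·log₂(0.9341/0.0099) = 6.12770

D_KL(P||Q) = -0.06494 + 0.00000 + 6.12770 = 6.06276 ≈ 6.0628 bits

D_KL(Q||P) = Σ Q(x) log₂(Q(x)/P(x))

Computing term by term:
  Q(1)·log₂(Q(1)/P(1)) = 0.9341·log₂(0.9341/0.0099) = 6.12770
  Q(2)·log₂(Q(2)/P(2)) = 0.056·log₂(0.056/0.056) = 0.00000
  Q(3)·log₂(Q(3)/P(3)) = 0.0099·log₂(0.0099/0.9341) = -0.06494

D_KL(Q||P) = 6.12770 + 0.00000 - 0.06494 = 6.06276 ≈ 6.0628 bits

These ARE equal here. Q is P with outcomes relabeled (Q(1) = P(3), Q(3) = P(1)) by a relabeling that is its own inverse, so the two sums contain exactly the same terms in a different order. This is a special case — KL divergence is not symmetric in general: D_KL(P||Q) ≠ D_KL(Q||P) for most P, Q.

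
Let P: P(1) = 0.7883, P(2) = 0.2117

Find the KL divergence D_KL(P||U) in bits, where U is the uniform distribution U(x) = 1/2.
0.2553 bits

U(i) = 1/2 for all i

D_KL(P||U) = Σ P(x) log₂(P(x) / (1/2))
           = Σ P(x) log₂(P(x)) + log₂(2)
           = log₂(2) - H(P)

H(P) = -Σ P(x) log₂(P(x)):
  -P(1)·log₂(P(1)) = -(0.7883)·log₂(0.7883) = 0.27053
  -P(2)·log₂(P(2)) = -(0.2117)·log₂(0.2117) = 0.47419
H(P) = 0.27053 + 0.47419 = 0.74472 bits

log₂(2) = 1.00000 bits

D_KL(P||U) = 1.00000 - 0.74472 = 0.25528 ≈ 0.2553 bits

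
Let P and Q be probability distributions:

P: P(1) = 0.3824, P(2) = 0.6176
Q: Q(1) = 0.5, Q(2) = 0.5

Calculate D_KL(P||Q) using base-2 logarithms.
0.0403 bits

D_KL(P||Q) = Σ P(x) log₂(P(x)/Q(x))

Computing term by term:
  P(1)·log₂(P(1)/Q(1)) = 0.3824·log₂(0.3824/0.5) = -0.14793
  P(2)·log₂(P(2)/Q(2)) = 0.6176·log₂(0.6176/0.5) = 0.18821

D_KL(P||Q) = -0.14793 + 0.18821 = 0.04028 ≈ 0.0403 bits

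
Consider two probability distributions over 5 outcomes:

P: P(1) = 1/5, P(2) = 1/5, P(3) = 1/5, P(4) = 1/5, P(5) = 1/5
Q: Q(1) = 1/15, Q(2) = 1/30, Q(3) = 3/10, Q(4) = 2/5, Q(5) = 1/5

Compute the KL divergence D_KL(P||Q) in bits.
0.5170 bits

D_KL(P||Q) = Σ P(x) log₂(P(x)/Q(x))

Computing term by term:
  P(1)·log₂(P(1)/Q(1)) = (1/5)·log₂((1/5)/(1/15)) = 0.31699
  P(2)·log₂(P(2)/Q(2)) = (1/5)·log₂((1/5)/(1/30)) = 0.51699
  P(3)·log₂(P(3)/Q(3)) = (1/5)·log₂((1/5)/(3/10)) = -0.11699
  P(4)·log₂(P(4)/Q(4)) = (1/5)·log₂((1/5)/(2/5)) = -0.20000
  P(5)·log₂(P(5)/Q(5)) = (1/5)·log₂((1/5)/(1/5)) = 0.00000

D_KL(P||Q) = 0.31699 + 0.51699 - 0.11699 - 0.20000 + 0.00000 = 0.51699 ≈ 0.5170 bits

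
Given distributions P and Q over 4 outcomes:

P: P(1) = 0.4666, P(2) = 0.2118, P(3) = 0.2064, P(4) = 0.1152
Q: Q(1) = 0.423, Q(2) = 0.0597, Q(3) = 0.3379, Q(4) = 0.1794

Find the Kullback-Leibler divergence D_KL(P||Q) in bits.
0.2326 bits

D_KL(P||Q) = Σ P(x) log₂(P(x)/Q(x))

Computing term by term:
  P(1)·log₂(P(1)/Q(1)) = 0.4666·log₂(0.4666/0.423) = 0.06604
  P(2)·log₂(P(2)/Q(2)) = 0.2118·log₂(0.2118/0.0597) = 0.38694
  P(3)·log₂(P(3)/Q(3)) = 0.2064·log₂(0.2064/0.3379) = -0.14678
  P(4)·log₂(P(4)/Q(4)) = 0.1152·log₂(0.1152/0.1794) = -0.07362

D_KL(P||Q) = 0.06604 + 0.38694 - 0.14678 - 0.07362 = 0.23258 ≈ 0.2326 bits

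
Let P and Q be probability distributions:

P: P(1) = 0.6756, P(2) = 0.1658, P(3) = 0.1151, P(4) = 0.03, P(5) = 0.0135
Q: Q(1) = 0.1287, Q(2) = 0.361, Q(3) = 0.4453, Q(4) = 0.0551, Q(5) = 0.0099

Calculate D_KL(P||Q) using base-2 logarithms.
1.1851 bits

D_KL(P||Q) = Σ P(x) log₂(P(x)/Q(x))

Computing term by term:
  P(1)·log₂(P(1)/Q(1)) = 0.6756·log₂(0.6756/0.1287) = 1.61614
  P(2)·log₂(P(2)/Q(2)) = 0.1658·log₂(0.1658/0.361) = -0.18612
  P(3)·log₂(P(3)/Q(3)) = 0.1151·log₂(0.1151/0.4453) = -0.22466
  P(4)·log₂(P(4)/Q(4)) = 0.03·log₂(0.03/0.0551) = -0.02631
  P(5)·log₂(P(5)/Q(5)) = 0.0135·log₂(0.0135/0.0099) = 0.00604

D_KL(P||Q) = 1.61614 - 0.18612 - 0.22466 - 0.02631 + 0.00604 = 1.18509 ≈ 1.1851 bits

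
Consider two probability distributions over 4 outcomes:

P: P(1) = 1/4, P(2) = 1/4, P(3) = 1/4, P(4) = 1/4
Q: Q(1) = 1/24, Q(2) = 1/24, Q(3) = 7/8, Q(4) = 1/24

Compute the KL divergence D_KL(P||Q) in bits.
1.4869 bits

D_KL(P||Q) = Σ P(x) log₂(P(x)/Q(x))

Computing term by term:
  P(1)·log₂(P(1)/Q(1)) = (1/4)·log₂((1/4)/(1/24)) = 0.64624
  P(2)·log₂(P(2)/Q(2)) = (1/4)·log₂((1/4)/(1/24)) = 0.64624
  P(3)·log₂(P(3)/Q(3)) = (1/4)·log₂((1/4)/(7/8)) = -0.45184
  P(4)·log₂(P(4)/Q(4)) = (1/4)·log₂((1/4)/(1/24)) = 0.64624

D_KL(P||Q) = 0.64624 + 0.64624 - 0.45184 + 0.64624 = 1.48688 ≈ 1.4869 bits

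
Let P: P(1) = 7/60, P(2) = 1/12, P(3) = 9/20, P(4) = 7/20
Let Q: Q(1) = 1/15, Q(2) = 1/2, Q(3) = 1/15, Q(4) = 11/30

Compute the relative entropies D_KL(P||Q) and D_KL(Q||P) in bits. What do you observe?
D_KL(P||Q) = 1.0950 bits, D_KL(Q||P) = 1.0796 bits. The two directions give different values (D_KL(P||Q) exceeds D_KL(Q||P) by 0.0154 bits): KL divergence is asymmetric.

D_KL(P||Q) = Σ P(x) log₂(P(x)/Q(x))

Computing term by term:
  P(1)·log₂(P(1)/Q(1)) = (7/60)·log₂((7/60)/(1/15)) = 0.09419
  P(2)·log₂(P(2)/Q(2)) = (1/12)·log₂((1/12)/(1/2)) = -0.21541
  P(3)·log₂(P(3)/Q(3)) = (9/20)·log₂((9/20)/(1/15)) = 1.23970
  P(4)·log₂(P(4)/Q(4)) = (7/20)·log₂((7/20)/(11/30)) = -0.02349

D_KL(P||Q) = 0.09419 - 0.21541 + 1.23970 - 0.02349 = 1.09499 ≈ 1.0950 bits

D_KL(Q||P) = Σ Q(x) log₂(Q(x)/P(x))

Computing term by term:
  Q(1)·log₂(Q(1)/P(1)) = (1/15)·log₂((1/15)/(7/60)) = -0.05382
  Q(2)·log₂(Q(2)/P(2)) = (1/2)·log₂((1/2)/(1/12)) = 1.29248
  Q(3)·log₂(Q(3)/P(3)) = (1/15)·log₂((1/15)/(9/20)) = -0.18366
  Q(4)·log₂(Q(4)/P(4)) = (11/30)·log₂((11/30)/(7/20)) = 0.02461

D_KL(Q||P) = -0.05382 + 1.29248 - 0.18366 + 0.02461 = 1.07961 ≈ 1.0796 bits

These are NOT equal (difference: 0.0154 bits). KL divergence is asymmetric: D_KL(P||Q) ≠ D_KL(Q||P) in general.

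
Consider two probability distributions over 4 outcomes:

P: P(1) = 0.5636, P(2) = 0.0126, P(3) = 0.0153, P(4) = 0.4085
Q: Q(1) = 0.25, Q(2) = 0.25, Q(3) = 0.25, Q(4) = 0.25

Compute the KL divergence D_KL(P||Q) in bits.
0.8344 bits

D_KL(P||Q) = Σ P(x) log₂(P(x)/Q(x))

Computing term by term:
  P(1)·log₂(P(1)/Q(1)) = 0.5636·log₂(0.5636/0.25) = 0.66096
  P(2)·log₂(P(2)/Q(2)) = 0.0126·log₂(0.0126/0.25) = -0.05431
  P(3)·log₂(P(3)/Q(3)) = 0.0153·log₂(0.0153/0.25) = -0.06166
  P(4)·log₂(P(4)/Q(4)) = 0.4085·log₂(0.4085/0.25) = 0.28938

D_KL(P||Q) = 0.66096 - 0.05431 - 0.06166 + 0.28938 = 0.83437 ≈ 0.8344 bits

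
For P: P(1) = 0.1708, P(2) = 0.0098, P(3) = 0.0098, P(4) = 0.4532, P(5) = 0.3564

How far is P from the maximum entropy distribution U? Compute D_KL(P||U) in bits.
0.7077 bits

U(i) = 1/5 for all i

D_KL(P||U) = Σ P(x) log₂(P(x) / (1/5))
           = Σ P(x) log₂(P(x)) + log₂(5)
           = log₂(5) - H(P)

H(P) = -Σ P(x) log₂(P(x)):
  -P(1)·log₂(P(1)) = -(0.1708)·log₂(0.1708) = 0.43548
  -P(2)·log₂(P(2)) = -(0.0098)·log₂(0.0098) = 0.06540
  -P(3)·log₂(P(3)) = -(0.0098)·log₂(0.0098) = 0.06540
  -P(4)·log₂(P(4)) = -(0.4532)·log₂(0.4532) = 0.51745
  -P(5)·log₂(P(5)) = -(0.3564)·log₂(0.3564) = 0.53048
H(P) = 0.43548 + 0.06540 + 0.06540 + 0.51745 + 0.53048 = 1.61421 bits

log₂(5) = 2.32193 bits

D_KL(P||U) = 2.32193 - 1.61421 = 0.70772 ≈ 0.7077 bits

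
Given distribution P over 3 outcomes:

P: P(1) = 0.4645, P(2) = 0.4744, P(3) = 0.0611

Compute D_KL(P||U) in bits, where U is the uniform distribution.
0.3143 bits

U(i) = 1/3 for all i

D_KL(P||U) = Σ P(x) log₂(P(x) / (1/3))
           = Σ P(x) log₂(P(x)) + log₂(3)
           = log₂(3) - H(P)

H(P) = -Σ P(x) log₂(P(x)):
  -P(1)·log₂(P(1)) = -(0.4645)·log₂(0.4645) = 0.51385
  -P(2)·log₂(P(2)) = -(0.4744)·log₂(0.4744) = 0.51037
  -P(3)·log₂(P(3)) = -(0.0611)·log₂(0.0611) = 0.24640
H(P) = 0.51385 + 0.51037 + 0.24640 = 1.27062 bits

log₂(3) = 1.58496 bits

D_KL(P||U) = 1.58496 - 1.27062 = 0.31434 ≈ 0.3143 bits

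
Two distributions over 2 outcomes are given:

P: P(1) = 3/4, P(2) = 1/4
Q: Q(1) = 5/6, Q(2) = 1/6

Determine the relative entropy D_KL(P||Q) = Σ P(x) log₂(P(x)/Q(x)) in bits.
0.0322 bits

D_KL(P||Q) = Σ P(x) log₂(P(x)/Q(x))

Computing term by term:
  P(1)·log₂(P(1)/Q(1)) = (3/4)·log₂((3/4)/(5/6)) = -0.11400
  P(2)·log₂(P(2)/Q(2)) = (1/4)·log₂((1/4)/(1/6)) = 0.14624

D_KL(P||Q) = -0.11400 + 0.14624 = 0.03224 ≈ 0.0322 bits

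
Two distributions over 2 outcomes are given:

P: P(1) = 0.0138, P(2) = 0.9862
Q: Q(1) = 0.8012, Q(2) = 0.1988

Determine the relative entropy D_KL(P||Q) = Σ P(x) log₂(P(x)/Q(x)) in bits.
2.1978 bits

D_KL(P||Q) = Σ P(x) log₂(P(x)/Q(x))

Computing term by term:
  P(1)·log₂(P(1)/Q(1)) = 0.0138·log₂(0.0138/0.8012) = -0.08086
  P(2)·log₂(P(2)/Q(2)) = 0.9862·log₂(0.9862/0.1988) = 2.27868

D_KL(P||Q) = -0.08086 + 2.27868 = 2.19782 ≈ 2.1978 bits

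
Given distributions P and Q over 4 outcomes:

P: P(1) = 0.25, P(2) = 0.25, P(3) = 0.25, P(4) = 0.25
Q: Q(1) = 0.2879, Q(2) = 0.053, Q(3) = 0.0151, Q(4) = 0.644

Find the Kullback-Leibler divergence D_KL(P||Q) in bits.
1.1796 bits

D_KL(P||Q) = Σ P(x) log₂(P(x)/Q(x))

Computing term by term:
  P(1)·log₂(P(1)/Q(1)) = 0.25·log₂(0.25/0.2879) = -0.05091
  P(2)·log₂(P(2)/Q(2)) = 0.25·log₂(0.25/0.053) = 0.55947
  P(3)·log₂(P(3)/Q(3)) = 0.25·log₂(0.25/0.0151) = 1.01233
  P(4)·log₂(P(4)/Q(4)) = 0.25·log₂(0.25/0.644) = -0.34128

D_KL(P||Q) = -0.05091 + 0.55947 + 1.01233 - 0.34128 = 1.17961 ≈ 1.1796 bits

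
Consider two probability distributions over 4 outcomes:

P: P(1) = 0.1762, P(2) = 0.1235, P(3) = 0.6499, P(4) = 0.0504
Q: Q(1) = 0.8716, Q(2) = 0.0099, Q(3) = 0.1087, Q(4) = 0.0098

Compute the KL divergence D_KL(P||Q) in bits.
1.8390 bits

D_KL(P||Q) = Σ P(x) log₂(P(x)/Q(x))

Computing term by term:
  P(1)·log₂(P(1)/Q(1)) = 0.1762·log₂(0.1762/0.8716) = -0.40640
  P(2)·log₂(P(2)/Q(2)) = 0.1235·log₂(0.1235/0.0099) = 0.44966
  P(3)·log₂(P(3)/Q(3)) = 0.6499·log₂(0.6499/0.1087) = 1.67665
  P(4)·log₂(P(4)/Q(4)) = 0.0504·log₂(0.0504/0.0098) = 0.11907

D_KL(P||Q) = -0.40640 + 0.44966 + 1.67665 + 0.11907 = 1.83898 ≈ 1.8390 bits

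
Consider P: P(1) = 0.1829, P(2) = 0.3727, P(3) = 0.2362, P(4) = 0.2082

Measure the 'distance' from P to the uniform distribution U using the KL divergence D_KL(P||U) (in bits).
0.0579 bits

U(i) = 1/4 for all i

D_KL(P||U) = Σ P(x) log₂(P(x) / (1/4))
           = Σ P(x) log₂(P(x)) + log₂(4)
           = log₂(4) - H(P)

H(P) = -Σ P(x) log₂(P(x)):
  -P(1)·log₂(P(1)) = -(0.1829)·log₂(0.1829) = 0.44826
  -P(2)·log₂(P(2)) = -(0.3727)·log₂(0.3727) = 0.53069
  -P(3)·log₂(P(3)) = -(0.2362)·log₂(0.2362) = 0.49175
  -P(4)·log₂(P(4)) = -(0.2082)·log₂(0.2082) = 0.47136
H(P) = 0.44826 + 0.53069 + 0.49175 + 0.47136 = 1.94206 bits

log₂(4) = 2.00000 bits

D_KL(P||U) = 2.00000 - 1.94206 = 0.05794 ≈ 0.0579 bits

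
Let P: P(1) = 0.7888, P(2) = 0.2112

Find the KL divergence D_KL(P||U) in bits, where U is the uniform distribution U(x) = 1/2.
0.2562 bits

U(i) = 1/2 for all i

D_KL(P||U) = Σ P(x) log₂(P(x) / (1/2))
           = Σ P(x) log₂(P(x)) + log₂(2)
           = log₂(2) - H(P)

H(P) = -Σ P(x) log₂(P(x)):
  -P(1)·log₂(P(1)) = -(0.7888)·log₂(0.7888) = 0.26998
  -P(2)·log₂(P(2)) = -(0.2112)·log₂(0.2112) = 0.47379
H(P) = 0.26998 + 0.47379 = 0.74377 bits

log₂(2) = 1.00000 bits

D_KL(P||U) = 1.00000 - 0.74377 = 0.25623 ≈ 0.2562 bits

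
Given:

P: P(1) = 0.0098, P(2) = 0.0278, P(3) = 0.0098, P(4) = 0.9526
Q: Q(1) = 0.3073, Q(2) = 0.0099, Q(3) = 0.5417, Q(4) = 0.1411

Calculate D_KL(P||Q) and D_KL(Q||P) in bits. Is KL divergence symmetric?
D_KL(P||Q) = 2.5605 bits, D_KL(Q||P) = 4.2597 bits. No, KL divergence is not symmetric.

D_KL(P||Q) = Σ P(x) log₂(P(x)/Q(x))

Computing term by term:
  P(1)·log₂(P(1)/Q(1)) = 0.0098·log₂(0.0098/0.3073) = -0.04871
  P(2)·log₂(P(2)/Q(2)) = 0.0278·log₂(0.0278/0.0099) = 0.04141
  P(3)·log₂(P(3)/Q(3)) = 0.0098·log₂(0.0098/0.5417) = -0.05673
  P(4)·log₂(P(4)/Q(4)) = 0.9526·log₂(0.9526/0.1411) = 2.62456

D_KL(P||Q) = -0.04871 + 0.04141 - 0.05673 + 2.62456 = 2.56053 ≈ 2.5605 bits

D_KL(Q||P) = Σ Q(x) log₂(Q(x)/P(x))

Computing term by term:
  Q(1)·log₂(Q(1)/P(1)) = 0.3073·log₂(0.3073/0.0098) = 1.52750
  Q(2)·log₂(Q(2)/P(2)) = 0.0099·log₂(0.0099/0.0278) = -0.01475
  Q(3)·log₂(Q(3)/P(3)) = 0.5417·log₂(0.5417/0.0098) = 3.13567
  Q(4)·log₂(Q(4)/P(4)) = 0.1411·log₂(0.1411/0.9526) = -0.38875

D_KL(Q||P) = 1.52750 - 0.01475 + 3.13567 - 0.38875 = 4.25967 ≈ 4.2597 bits

These are NOT equal (difference: 1.6992 bits). KL divergence is asymmetric: D_KL(P||Q) ≠ D_KL(Q||P) in general.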